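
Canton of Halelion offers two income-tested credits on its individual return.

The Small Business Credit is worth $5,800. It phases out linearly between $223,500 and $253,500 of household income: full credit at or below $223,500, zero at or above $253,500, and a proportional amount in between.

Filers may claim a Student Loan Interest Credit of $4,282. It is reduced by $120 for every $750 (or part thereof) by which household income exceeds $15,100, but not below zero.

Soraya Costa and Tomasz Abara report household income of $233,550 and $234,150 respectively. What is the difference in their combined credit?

Soraya ($233,550): Small Business Credit: $233,550 is $10,050 into a $30,000 phase-out range, leaving 19,950/30,000 of the credit: $5,800 × 19,950/30,000 = $3,857. Student Loan Interest Credit: income exceeds $15,100 by $218,450 → 292 increments × $120 = $35,040 ≥ base, so the credit is $0. total $3,857 + $0 = $3,857
Tomasz ($234,150): Small Business Credit: $234,150 is $10,650 into a $30,000 phase-out range, leaving 19,350/30,000 of the credit: $5,800 × 19,350/30,000 = $3,741. Student Loan Interest Credit: income exceeds $15,100 by $219,050 → 293 increments × $120 = $35,160 ≥ base, so the credit is $0. total $3,741 + $0 = $3,741
Difference: |$3,857 − $3,741| = $116.

$116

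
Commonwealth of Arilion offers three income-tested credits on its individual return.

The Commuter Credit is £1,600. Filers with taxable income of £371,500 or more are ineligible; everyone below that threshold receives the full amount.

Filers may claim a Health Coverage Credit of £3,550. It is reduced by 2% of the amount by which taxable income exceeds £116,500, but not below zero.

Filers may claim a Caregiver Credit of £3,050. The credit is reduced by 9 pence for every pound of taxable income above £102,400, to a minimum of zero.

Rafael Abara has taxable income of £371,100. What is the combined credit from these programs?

Commuter Credit: £371,100 is below the £371,500 cutoff, so the full £1,600 applies.
Health Coverage Credit: 2% of the £254,600 excess over £116,500 is £5,092 ≥ base, so the credit is £0.
Caregiver Credit: 9% of the £268,700 excess over £102,400 is £24,183 ≥ base, so the credit is £0.
Total: £1,600 + £0 + £0 = £1,600.

£1,600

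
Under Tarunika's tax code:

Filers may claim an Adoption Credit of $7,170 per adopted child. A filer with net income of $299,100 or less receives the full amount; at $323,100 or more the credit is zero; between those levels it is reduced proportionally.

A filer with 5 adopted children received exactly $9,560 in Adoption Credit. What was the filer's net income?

Full credit = 5 × $7,170 = $35,850.
$9,560 is 9,560/35,850 of the full $35,850, so 26,290/35,850 of the $24,000 range has been used: income = $299,100 + $24,000 × 26,290/35,850 = $316,700.

$316,700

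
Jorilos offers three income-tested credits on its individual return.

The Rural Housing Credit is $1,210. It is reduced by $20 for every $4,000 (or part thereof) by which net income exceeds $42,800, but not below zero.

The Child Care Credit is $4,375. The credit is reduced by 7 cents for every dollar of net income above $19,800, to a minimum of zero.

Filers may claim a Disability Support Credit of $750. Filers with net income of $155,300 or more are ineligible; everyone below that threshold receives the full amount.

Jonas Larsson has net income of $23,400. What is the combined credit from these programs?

Rural Housing Credit: $23,400 is at or below the $42,800 threshold, so the full $1,210 applies.
Child Care Credit: 7% of the $3,600 excess over $19,800 is $252; credit = $4,375 − $252 = $4,123.
Disability Support Credit: $23,400 is below the $155,300 cutoff, so the full $750 applies.
Total: $1,210 + $4,123 + $750 = $6,083.

$6,083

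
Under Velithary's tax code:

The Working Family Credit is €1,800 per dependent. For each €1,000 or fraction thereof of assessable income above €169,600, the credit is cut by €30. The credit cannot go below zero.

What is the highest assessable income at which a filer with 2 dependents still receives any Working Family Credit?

Full credit = 2 × €1,800 = €3,600.
After 119 increments the reduction is 119 × €30 = €3,570, leaving €30; one more increment wipes it out. Increment 119 ends at excess 119 × €1,000 = €119,000, so the highest qualifying income is €169,600 + €119,000 = €288,600.

€288,600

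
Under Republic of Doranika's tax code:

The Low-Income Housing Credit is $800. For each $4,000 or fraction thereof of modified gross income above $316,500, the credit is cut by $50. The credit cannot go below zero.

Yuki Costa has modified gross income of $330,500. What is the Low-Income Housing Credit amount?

Low-Income Housing Credit: income exceeds $316,500 by $14,000, which is 4 full-or-partial $4,000 increments; reduction = 4 × $50 = $200, leaving $600.

$600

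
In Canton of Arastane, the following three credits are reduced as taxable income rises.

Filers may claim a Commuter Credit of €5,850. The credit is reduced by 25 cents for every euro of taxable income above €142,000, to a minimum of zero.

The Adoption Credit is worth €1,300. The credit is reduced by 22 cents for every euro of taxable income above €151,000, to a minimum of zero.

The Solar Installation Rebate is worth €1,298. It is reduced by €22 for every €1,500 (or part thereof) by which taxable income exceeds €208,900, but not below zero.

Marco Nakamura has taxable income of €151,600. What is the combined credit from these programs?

Commuter Credit: 25% of the €9,600 excess over €142,000 is €2,400; credit = €5,850 − €2,400 = €3,450.
Adoption Credit: 22% of the €600 excess over €151,000 is €132; credit = €1,300 − €132 = €1,168.
Solar Installation Rebate: €151,600 is at or below the €208,900 threshold, so the full €1,298 applies.
Total: €3,450 + €1,168 + €1,298 = €5,916.

€5,916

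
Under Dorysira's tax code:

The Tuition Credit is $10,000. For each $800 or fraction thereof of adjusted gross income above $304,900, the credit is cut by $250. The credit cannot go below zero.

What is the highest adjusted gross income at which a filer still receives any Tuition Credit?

After 39 increments the reduction is 39 × $250 = $9,750, leaving $250; one more increment wipes it out. Increment 39 ends at excess 39 × $800 = $31,200, so the highest qualifying income is $304,900 + $31,200 = $336,100.

$336,100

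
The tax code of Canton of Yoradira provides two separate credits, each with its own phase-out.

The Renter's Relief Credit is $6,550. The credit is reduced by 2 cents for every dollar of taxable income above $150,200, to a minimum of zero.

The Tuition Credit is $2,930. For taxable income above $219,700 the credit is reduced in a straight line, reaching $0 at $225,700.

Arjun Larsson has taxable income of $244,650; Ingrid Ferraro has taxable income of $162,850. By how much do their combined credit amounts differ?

$4,566

Arjun ($244,650): Renter's Relief Credit: 2% of the $94,450 excess over $150,200 is $1,889; credit = $6,550 − $1,889 = $4,661. Tuition Credit: $244,650 is at or above $225,700, so the credit is $0. total $4,661 + $0 = $4,661
Ingrid ($162,850): Renter's Relief Credit: 2% of the $12,650 excess over $150,200 is $253; credit = $6,550 − $253 = $6,297. Tuition Credit: $162,850 is at or below the $219,700 threshold, so the full $2,930 applies. total $6,297 + $2,930 = $9,227
Difference: |$4,661 − $9,227| = $4,566.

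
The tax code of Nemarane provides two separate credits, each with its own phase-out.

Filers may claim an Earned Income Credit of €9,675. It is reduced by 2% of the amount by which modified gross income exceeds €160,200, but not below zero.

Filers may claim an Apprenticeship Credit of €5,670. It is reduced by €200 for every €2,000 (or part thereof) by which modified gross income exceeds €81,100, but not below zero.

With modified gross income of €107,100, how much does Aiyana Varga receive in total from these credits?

Earned Income Credit: €107,100 is at or below the €160,200 threshold, so the full €9,675 applies.
Apprenticeship Credit: income exceeds €81,100 by €26,000, which is 13 full-or-partial €2,000 increments; reduction = 13 × €200 = €2,600, leaving €3,070.
Total: €9,675 + €3,070 = €12,745.

€12,745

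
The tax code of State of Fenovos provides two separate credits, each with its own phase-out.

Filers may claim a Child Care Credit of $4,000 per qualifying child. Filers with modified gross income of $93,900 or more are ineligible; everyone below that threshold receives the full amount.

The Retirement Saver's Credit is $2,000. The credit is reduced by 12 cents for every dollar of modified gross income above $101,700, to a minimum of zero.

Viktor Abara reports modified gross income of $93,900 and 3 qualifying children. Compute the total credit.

$2,000

Child Care Credit: base = 3 × $4,000 = $12,000. $93,900 meets or exceeds the $93,900 cutoff, so the credit is $0.
Retirement Saver's Credit: $93,900 is at or below the $101,700 threshold, so the full $2,000 applies.
Total: $0 + $2,000 = $2,000.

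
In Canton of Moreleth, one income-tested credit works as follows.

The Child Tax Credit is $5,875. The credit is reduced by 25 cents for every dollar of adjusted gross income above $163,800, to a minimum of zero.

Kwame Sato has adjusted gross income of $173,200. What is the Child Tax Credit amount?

Child Tax Credit: 25% of the $9,400 excess over $163,800 is $2,350; credit = $5,875 − $2,350 = $3,525.

$3,525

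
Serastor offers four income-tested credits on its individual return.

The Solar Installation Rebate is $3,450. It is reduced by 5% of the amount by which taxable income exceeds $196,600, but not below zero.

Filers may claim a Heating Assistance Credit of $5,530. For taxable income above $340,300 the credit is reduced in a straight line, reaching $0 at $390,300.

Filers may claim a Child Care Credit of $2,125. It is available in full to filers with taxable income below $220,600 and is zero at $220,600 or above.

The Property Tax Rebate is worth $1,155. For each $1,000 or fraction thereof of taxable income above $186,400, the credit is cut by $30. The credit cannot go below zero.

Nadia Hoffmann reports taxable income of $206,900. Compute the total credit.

Solar Installation Rebate: 5% of the $10,300 excess over $196,600 is $515; credit = $3,450 − $515 = $2,935.
Heating Assistance Credit: $206,900 is at or below the $340,300 threshold, so the full $5,530 applies.
Child Care Credit: $206,900 is below the $220,600 cutoff, so the full $2,125 applies.
Property Tax Rebate: income exceeds $186,400 by $20,500, which is 21 full-or-partial $1,000 increments; reduction = 21 × $30 = $630, leaving $525.
Total: $2,935 + $5,530 + $2,125 + $525 = $11,115.

$11,115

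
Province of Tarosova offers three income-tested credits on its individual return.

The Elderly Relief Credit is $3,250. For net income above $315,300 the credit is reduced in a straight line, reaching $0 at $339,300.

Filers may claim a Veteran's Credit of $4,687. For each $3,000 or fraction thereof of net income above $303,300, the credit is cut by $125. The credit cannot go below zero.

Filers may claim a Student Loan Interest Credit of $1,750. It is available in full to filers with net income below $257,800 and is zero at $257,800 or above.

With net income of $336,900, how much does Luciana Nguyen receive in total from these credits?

Elderly Relief Credit: $336,900 is $21,600 into a $24,000 phase-out range, leaving 2,400/24,000 of the credit: $3,250 × 2,400/24,000 = $325.
Veteran's Credit: income exceeds $303,300 by $33,600, which is 12 full-or-partial $3,000 increments; reduction = 12 × $125 = $1,500, leaving $3,187.
Student Loan Interest Credit: $336,900 meets or exceeds the $257,800 cutoff, so the credit is $0.
Total: $325 + $3,187 + $0 = $3,512.

$3,512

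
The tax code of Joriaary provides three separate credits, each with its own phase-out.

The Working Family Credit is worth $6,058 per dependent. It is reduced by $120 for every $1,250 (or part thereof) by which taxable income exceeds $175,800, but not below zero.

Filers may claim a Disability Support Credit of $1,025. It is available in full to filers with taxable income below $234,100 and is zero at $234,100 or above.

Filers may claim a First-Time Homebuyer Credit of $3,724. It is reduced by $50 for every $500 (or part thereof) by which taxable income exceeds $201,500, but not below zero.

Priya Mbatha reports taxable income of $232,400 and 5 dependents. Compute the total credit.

$26,419

Working Family Credit: base = 5 × $6,058 = $30,290. income exceeds $175,800 by $56,600, which is 46 full-or-partial $1,250 increments; reduction = 46 × $120 = $5,520, leaving $24,770.
Disability Support Credit: $232,400 is below the $234,100 cutoff, so the full $1,025 applies.
First-Time Homebuyer Credit: income exceeds $201,500 by $30,900, which is 62 full-or-partial $500 increments; reduction = 62 × $50 = $3,100, leaving $624.
Total: $24,770 + $1,025 + $624 = $26,419.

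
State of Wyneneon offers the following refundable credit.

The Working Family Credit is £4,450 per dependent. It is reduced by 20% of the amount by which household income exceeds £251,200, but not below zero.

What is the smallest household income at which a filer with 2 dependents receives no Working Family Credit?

£295,700

Full credit = 2 × £4,450 = £8,900.
The credit falls by 20% of each pound above £251,200, so it reaches zero when the excess is £8,900 / 20% = £44,500: income = £251,200 + £44,500 = £295,700.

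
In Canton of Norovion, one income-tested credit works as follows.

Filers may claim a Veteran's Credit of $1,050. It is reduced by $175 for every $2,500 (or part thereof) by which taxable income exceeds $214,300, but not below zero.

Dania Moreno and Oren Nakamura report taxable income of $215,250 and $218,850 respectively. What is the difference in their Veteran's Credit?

Dania ($215,250): Veteran's Credit: income exceeds $214,300 by $950, which is 1 full-or-partial $2,500 increment; reduction = 1 × $175 = $175, leaving $875.
Oren ($218,850): Veteran's Credit: income exceeds $214,300 by $4,550, which is 2 full-or-partial $2,500 increments; reduction = 2 × $175 = $350, leaving $700.
Difference: |$875 − $700| = $175.

$175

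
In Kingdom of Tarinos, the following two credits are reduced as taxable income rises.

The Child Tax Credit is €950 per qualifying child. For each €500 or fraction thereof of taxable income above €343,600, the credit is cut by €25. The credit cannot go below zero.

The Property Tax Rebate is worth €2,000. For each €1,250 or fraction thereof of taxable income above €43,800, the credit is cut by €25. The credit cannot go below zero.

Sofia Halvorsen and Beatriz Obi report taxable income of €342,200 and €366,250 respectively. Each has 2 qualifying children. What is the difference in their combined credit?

Sofia (€342,200): Child Tax Credit: base = 2 × €950 = €1,900. €342,200 is at or below the €343,600 threshold, so the full €1,900 applies. Property Tax Rebate: income exceeds €43,800 by €298,400 → 239 increments × €25 = €5,975 ≥ base, so the credit is €0. total €1,900 + €0 = €1,900
Beatriz (€366,250): Child Tax Credit: base = 2 × €950 = €1,900. income exceeds €343,600 by €22,650, which is 46 full-or-partial €500 increments; reduction = 46 × €25 = €1,150, leaving €750. Property Tax Rebate: income exceeds €43,800 by €322,450 → 258 increments × €25 = €6,450 ≥ base, so the credit is €0. total €750 + €0 = €750
Difference: |€1,900 − €750| = €1,150.

€1,150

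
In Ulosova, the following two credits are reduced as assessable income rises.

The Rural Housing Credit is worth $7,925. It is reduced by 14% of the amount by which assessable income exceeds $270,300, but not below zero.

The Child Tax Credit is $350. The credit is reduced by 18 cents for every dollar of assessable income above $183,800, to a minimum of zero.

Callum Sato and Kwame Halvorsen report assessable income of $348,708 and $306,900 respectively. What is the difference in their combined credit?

Callum ($348,708): Rural Housing Credit: 14% of the $78,408 excess over $270,300 is $10,977.12 ≥ base, so the credit is $0. Child Tax Credit: 18% of the $164,908 excess over $183,800 is $29,683.44 ≥ base, so the credit is $0. total $0 + $0 = $0
Kwame ($306,900): Rural Housing Credit: 14% of the $36,600 excess over $270,300 is $5,124; credit = $7,925 − $5,124 = $2,801. Child Tax Credit: 18% of the $123,100 excess over $183,800 is $22,158 ≥ base, so the credit is $0. total $2,801 + $0 = $2,801
Difference: |$0 − $2,801| = $2,801.

$2,801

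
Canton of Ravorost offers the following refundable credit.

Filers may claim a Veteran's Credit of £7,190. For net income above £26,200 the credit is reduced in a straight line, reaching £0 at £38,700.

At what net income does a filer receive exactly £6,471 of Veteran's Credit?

£27,450

£6,471 is 6,471/7,190 of the full £7,190, so 719/7,190 of the £12,500 range has been used: income = £26,200 + £12,500 × 719/7,190 = £27,450.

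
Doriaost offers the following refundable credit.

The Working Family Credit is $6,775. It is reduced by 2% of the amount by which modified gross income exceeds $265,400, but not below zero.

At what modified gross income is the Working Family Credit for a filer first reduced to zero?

$604,150

The credit falls by 2% of each dollar above $265,400, so it reaches zero when the excess is $6,775 / 2% = $338,750: income = $265,400 + $338,750 = $604,150.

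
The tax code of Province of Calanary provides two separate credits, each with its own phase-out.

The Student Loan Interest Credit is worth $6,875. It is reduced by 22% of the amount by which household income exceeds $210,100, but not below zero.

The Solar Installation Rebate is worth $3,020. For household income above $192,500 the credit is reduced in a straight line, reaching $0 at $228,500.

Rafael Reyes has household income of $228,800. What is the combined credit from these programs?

$2,761

Student Loan Interest Credit: 22% of the $18,700 excess over $210,100 is $4,114; credit = $6,875 − $4,114 = $2,761.
Solar Installation Rebate: $228,800 is at or above $228,500, so the credit is $0.
Total: $2,761 + $0 = $2,761.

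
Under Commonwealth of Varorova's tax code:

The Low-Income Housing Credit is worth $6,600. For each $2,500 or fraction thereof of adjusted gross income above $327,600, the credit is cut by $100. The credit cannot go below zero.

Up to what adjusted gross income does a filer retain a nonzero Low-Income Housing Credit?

After 65 increments the reduction is 65 × $100 = $6,500, leaving $100; one more increment wipes it out. Increment 65 ends at excess 65 × $2,500 = $162,500, so the highest qualifying income is $327,600 + $162,500 = $490,100.

$490,100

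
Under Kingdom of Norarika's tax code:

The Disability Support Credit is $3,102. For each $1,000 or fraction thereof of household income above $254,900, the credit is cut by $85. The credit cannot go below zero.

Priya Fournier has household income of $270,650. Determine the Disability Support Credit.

Disability Support Credit: income exceeds $254,900 by $15,750, which is 16 full-or-partial $1,000 increments; reduction = 16 × $85 = $1,360, leaving $1,742.

$1,742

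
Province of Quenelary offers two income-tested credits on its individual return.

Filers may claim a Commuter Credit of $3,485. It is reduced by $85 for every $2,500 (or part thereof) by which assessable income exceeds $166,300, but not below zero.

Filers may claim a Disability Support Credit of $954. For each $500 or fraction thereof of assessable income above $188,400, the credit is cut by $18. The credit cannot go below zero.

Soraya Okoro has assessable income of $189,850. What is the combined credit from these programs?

$3,535

Commuter Credit: income exceeds $166,300 by $23,550, which is 10 full-or-partial $2,500 increments; reduction = 10 × $85 = $850, leaving $2,635.
Disability Support Credit: income exceeds $188,400 by $1,450, which is 3 full-or-partial $500 increments; reduction = 3 × $18 = $54, leaving $900.
Total: $2,635 + $900 = $3,535.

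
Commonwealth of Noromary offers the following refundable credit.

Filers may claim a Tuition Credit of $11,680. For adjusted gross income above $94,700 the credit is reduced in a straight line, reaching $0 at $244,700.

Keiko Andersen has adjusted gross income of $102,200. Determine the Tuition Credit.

Tuition Credit: $102,200 is $7,500 into a $150,000 phase-out range, leaving 142,500/150,000 of the credit: $11,680 × 142,500/150,000 = $11,096.

$11,096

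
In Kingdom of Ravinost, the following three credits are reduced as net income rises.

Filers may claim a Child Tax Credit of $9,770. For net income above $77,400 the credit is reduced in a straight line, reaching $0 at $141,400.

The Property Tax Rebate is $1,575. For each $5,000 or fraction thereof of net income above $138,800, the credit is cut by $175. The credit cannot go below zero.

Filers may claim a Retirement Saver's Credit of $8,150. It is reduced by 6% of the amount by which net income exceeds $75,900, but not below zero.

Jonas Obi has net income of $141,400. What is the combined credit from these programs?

$5,620

Child Tax Credit: $141,400 is at or above $141,400, so the credit is $0.
Property Tax Rebate: income exceeds $138,800 by $2,600, which is 1 full-or-partial $5,000 increment; reduction = 1 × $175 = $175, leaving $1,400.
Retirement Saver's Credit: 6% of the $65,500 excess over $75,900 is $3,930; credit = $8,150 − $3,930 = $4,220.
Total: $0 + $1,400 + $4,220 = $5,620.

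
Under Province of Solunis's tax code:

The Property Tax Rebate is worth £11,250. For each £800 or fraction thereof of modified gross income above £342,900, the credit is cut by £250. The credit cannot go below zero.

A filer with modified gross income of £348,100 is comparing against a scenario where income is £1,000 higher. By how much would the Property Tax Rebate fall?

At £348,100 — income exceeds £342,900 by £5,200, which is 7 full-or-partial £800 increments; reduction = 7 × £250 = £1,750, leaving £9,500.
At £349,100 — income exceeds £342,900 by £6,200, which is 8 full-or-partial £800 increments; reduction = 8 × £250 = £2,000, leaving £9,250.
Lost: £9,500 − £9,250 = £250.

£250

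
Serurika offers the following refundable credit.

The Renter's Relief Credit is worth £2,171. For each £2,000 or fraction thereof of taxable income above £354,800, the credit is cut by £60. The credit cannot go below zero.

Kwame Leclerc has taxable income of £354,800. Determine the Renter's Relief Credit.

Renter's Relief Credit: £354,800 is at or below the £354,800 threshold, so the full £2,171 applies.

£2,171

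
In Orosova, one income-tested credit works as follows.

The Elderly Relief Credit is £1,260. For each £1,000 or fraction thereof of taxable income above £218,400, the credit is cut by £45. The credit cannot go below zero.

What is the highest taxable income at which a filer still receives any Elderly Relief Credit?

£245,400

After 27 increments the reduction is 27 × £45 = £1,215, leaving £45; one more increment wipes it out. Increment 27 ends at excess 27 × £1,000 = £27,000, so the highest qualifying income is £218,400 + £27,000 = £245,400.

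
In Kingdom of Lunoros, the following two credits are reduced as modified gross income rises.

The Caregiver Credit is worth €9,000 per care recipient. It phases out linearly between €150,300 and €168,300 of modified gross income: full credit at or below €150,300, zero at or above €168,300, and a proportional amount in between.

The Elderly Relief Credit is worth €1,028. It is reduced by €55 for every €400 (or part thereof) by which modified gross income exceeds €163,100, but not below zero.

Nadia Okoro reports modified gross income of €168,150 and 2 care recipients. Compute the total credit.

€463

Caregiver Credit: base = 2 × €9,000 = €18,000. €168,150 is €17,850 into a €18,000 phase-out range, leaving 150/18,000 of the credit: €18,000 × 150/18,000 = €150.
Elderly Relief Credit: income exceeds €163,100 by €5,050, which is 13 full-or-partial €400 increments; reduction = 13 × €55 = €715, leaving €313.
Total: €150 + €313 = €463.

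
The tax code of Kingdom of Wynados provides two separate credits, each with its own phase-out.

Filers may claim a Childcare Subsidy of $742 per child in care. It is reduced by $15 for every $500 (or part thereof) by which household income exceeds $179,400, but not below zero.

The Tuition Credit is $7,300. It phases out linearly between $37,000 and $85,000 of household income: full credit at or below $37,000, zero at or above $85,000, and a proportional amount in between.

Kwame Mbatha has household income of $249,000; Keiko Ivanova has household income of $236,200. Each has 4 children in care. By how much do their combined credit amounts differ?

$390

Kwame ($249,000): Childcare Subsidy: base = 4 × $742 = $2,968. income exceeds $179,400 by $69,600, which is 140 full-or-partial $500 increments; reduction = 140 × $15 = $2,100, leaving $868. Tuition Credit: $249,000 is at or above $85,000, so the credit is $0. total $868 + $0 = $868
Keiko ($236,200): Childcare Subsidy: base = 4 × $742 = $2,968. income exceeds $179,400 by $56,800, which is 114 full-or-partial $500 increments; reduction = 114 × $15 = $1,710, leaving $1,258. Tuition Credit: $236,200 is at or above $85,000, so the credit is $0. total $1,258 + $0 = $1,258
Difference: |$868 − $1,258| = $390.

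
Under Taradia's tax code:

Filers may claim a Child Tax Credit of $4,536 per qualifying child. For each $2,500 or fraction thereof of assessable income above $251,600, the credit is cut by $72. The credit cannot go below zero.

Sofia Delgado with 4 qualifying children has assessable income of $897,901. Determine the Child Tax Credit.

$0

Child Tax Credit: base = 4 × $4,536 = $18,144. income exceeds $251,600 by $646,301 → 259 increments × $72 = $18,648 ≥ base, so the credit is $0.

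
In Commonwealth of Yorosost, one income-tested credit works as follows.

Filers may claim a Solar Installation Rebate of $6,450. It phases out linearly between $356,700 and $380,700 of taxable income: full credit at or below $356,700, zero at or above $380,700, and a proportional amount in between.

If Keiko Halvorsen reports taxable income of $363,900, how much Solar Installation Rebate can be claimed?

Solar Installation Rebate: $363,900 is $7,200 into a $24,000 phase-out range, leaving 16,800/24,000 of the credit: $6,450 × 16,800/24,000 = $4,515.

$4,515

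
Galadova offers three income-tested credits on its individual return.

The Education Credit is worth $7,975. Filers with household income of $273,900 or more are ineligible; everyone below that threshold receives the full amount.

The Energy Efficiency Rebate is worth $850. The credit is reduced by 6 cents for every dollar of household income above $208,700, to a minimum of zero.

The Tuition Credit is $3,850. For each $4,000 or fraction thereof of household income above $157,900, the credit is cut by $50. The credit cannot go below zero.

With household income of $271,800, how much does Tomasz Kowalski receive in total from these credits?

$10,375

Education Credit: $271,800 is below the $273,900 cutoff, so the full $7,975 applies.
Energy Efficiency Rebate: 6% of the $63,100 excess over $208,700 is $3,786 ≥ base, so the credit is $0.
Tuition Credit: income exceeds $157,900 by $113,900, which is 29 full-or-partial $4,000 increments; reduction = 29 × $50 = $1,450, leaving $2,400.
Total: $7,975 + $0 + $2,400 = $10,375.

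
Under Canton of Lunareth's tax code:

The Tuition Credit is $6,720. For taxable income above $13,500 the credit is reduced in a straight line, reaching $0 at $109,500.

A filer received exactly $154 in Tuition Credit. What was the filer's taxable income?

$107,300

$154 is 154/6,720 of the full $6,720, so 6,566/6,720 of the $96,000 range has been used: income = $13,500 + $96,000 × 6,566/6,720 = $107,300.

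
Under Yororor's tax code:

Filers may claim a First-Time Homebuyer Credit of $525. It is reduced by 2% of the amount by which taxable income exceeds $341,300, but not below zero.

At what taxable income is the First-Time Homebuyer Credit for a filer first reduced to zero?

$367,550

The credit falls by 2% of each dollar above $341,300, so it reaches zero when the excess is $525 / 2% = $26,250: income = $341,300 + $26,250 = $367,550.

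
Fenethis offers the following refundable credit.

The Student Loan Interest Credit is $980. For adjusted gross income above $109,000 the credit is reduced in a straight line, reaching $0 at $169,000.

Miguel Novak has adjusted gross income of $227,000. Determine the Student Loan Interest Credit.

Student Loan Interest Credit: $227,000 is at or above $169,000, so the credit is $0.

$0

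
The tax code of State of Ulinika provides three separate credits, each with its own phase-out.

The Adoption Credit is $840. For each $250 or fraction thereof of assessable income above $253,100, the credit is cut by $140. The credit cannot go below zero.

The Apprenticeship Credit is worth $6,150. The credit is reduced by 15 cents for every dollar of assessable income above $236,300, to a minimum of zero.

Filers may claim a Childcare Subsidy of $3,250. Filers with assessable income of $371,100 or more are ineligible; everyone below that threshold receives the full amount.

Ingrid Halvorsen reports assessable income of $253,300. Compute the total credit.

$7,550

Adoption Credit: income exceeds $253,100 by $200, which is 1 full-or-partial $250 increment; reduction = 1 × $140 = $140, leaving $700.
Apprenticeship Credit: 15% of the $17,000 excess over $236,300 is $2,550; credit = $6,150 − $2,550 = $3,600.
Childcare Subsidy: $253,300 is below the $371,100 cutoff, so the full $3,250 applies.
Total: $700 + $3,600 + $3,250 = $7,550.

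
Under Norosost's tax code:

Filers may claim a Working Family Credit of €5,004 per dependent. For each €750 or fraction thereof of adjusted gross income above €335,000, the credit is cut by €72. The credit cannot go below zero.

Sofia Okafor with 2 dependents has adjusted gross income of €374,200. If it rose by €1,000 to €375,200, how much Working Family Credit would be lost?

At €374,200 — base = 2 × €5,004 = €10,008. income exceeds €335,000 by €39,200, which is 53 full-or-partial €750 increments; reduction = 53 × €72 = €3,816, leaving €6,192.
At €375,200 — base = 2 × €5,004 = €10,008. income exceeds €335,000 by €40,200, which is 54 full-or-partial €750 increments; reduction = 54 × €72 = €3,888, leaving €6,120.
Lost: €6,192 − €6,120 = €72.

€72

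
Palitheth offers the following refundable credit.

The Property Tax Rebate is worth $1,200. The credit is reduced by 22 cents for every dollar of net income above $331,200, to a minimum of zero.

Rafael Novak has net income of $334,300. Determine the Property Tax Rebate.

$518

Property Tax Rebate: 22% of the $3,100 excess over $331,200 is $682; credit = $1,200 − $682 = $518.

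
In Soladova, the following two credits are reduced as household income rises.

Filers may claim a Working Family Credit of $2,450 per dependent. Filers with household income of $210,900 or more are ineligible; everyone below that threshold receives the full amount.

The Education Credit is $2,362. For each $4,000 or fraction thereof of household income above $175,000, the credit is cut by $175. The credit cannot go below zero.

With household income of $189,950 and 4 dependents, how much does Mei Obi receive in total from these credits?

$11,462

Working Family Credit: base = 4 × $2,450 = $9,800. $189,950 is below the $210,900 cutoff, so the full $9,800 applies.
Education Credit: income exceeds $175,000 by $14,950, which is 4 full-or-partial $4,000 increments; reduction = 4 × $175 = $700, leaving $1,662.
Total: $9,800 + $1,662 = $11,462.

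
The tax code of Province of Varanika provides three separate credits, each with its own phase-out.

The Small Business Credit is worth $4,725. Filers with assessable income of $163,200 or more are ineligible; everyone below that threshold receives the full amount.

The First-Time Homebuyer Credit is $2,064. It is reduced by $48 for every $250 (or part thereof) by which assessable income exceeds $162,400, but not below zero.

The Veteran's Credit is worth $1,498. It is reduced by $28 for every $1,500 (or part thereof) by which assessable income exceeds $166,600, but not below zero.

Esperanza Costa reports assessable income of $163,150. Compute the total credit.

$8,143

Small Business Credit: $163,150 is below the $163,200 cutoff, so the full $4,725 applies.
First-Time Homebuyer Credit: income exceeds $162,400 by $750, which is 3 full-or-partial $250 increments; reduction = 3 × $48 = $144, leaving $1,920.
Veteran's Credit: $163,150 is at or below the $166,600 threshold, so the full $1,498 applies.
Total: $4,725 + $1,920 + $1,498 = $8,143.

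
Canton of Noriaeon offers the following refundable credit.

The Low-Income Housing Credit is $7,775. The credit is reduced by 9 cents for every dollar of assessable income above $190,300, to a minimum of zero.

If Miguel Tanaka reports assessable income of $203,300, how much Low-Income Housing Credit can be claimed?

$6,605

Low-Income Housing Credit: 9% of the $13,000 excess over $190,300 is $1,170; credit = $7,775 − $1,170 = $6,605.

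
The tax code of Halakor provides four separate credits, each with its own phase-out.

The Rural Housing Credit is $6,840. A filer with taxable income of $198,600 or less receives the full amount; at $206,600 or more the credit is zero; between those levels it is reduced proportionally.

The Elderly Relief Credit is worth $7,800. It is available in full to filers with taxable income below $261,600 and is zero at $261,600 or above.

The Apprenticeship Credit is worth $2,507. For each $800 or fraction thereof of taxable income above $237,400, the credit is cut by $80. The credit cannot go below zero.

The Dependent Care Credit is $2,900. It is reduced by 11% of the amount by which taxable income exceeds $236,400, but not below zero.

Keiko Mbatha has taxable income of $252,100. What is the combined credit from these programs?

$9,960

Rural Housing Credit: $252,100 is at or above $206,600, so the credit is $0.
Elderly Relief Credit: $252,100 is below the $261,600 cutoff, so the full $7,800 applies.
Apprenticeship Credit: income exceeds $237,400 by $14,700, which is 19 full-or-partial $800 increments; reduction = 19 × $80 = $1,520, leaving $987.
Dependent Care Credit: 11% of the $15,700 excess over $236,400 is $1,727; credit = $2,900 − $1,727 = $1,173.
Total: $0 + $7,800 + $987 + $1,173 = $9,960.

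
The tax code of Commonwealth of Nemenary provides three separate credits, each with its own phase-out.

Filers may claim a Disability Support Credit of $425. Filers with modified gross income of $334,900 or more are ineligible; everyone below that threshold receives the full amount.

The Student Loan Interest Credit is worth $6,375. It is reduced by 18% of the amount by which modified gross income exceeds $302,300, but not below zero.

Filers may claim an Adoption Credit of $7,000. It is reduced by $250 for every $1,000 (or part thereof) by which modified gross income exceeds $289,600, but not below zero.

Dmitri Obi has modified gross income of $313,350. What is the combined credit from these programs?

$5,811

Disability Support Credit: $313,350 is below the $334,900 cutoff, so the full $425 applies.
Student Loan Interest Credit: 18% of the $11,050 excess over $302,300 is $1,989; credit = $6,375 − $1,989 = $4,386.
Adoption Credit: income exceeds $289,600 by $23,750, which is 24 full-or-partial $1,000 increments; reduction = 24 × $250 = $6,000, leaving $1,000.
Total: $425 + $4,386 + $1,000 = $5,811.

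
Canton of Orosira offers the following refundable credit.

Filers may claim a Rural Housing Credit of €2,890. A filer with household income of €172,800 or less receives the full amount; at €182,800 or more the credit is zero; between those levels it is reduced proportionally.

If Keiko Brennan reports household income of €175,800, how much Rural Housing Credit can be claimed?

Rural Housing Credit: €175,800 is €3,000 into a €10,000 phase-out range, leaving 7,000/10,000 of the credit: €2,890 × 7,000/10,000 = €2,023.

€2,023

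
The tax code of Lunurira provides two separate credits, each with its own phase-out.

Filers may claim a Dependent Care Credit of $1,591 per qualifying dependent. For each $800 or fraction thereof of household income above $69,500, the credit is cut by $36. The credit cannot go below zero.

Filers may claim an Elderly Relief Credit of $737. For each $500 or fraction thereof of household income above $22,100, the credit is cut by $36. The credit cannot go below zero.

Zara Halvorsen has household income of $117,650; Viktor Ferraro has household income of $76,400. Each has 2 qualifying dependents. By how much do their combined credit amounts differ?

Zara ($117,650): Dependent Care Credit: base = 2 × $1,591 = $3,182. income exceeds $69,500 by $48,150, which is 61 full-or-partial $800 increments; reduction = 61 × $36 = $2,196, leaving $986. Elderly Relief Credit: income exceeds $22,100 by $95,550 → 192 increments × $36 = $6,912 ≥ base, so the credit is $0. total $986 + $0 = $986
Viktor ($76,400): Dependent Care Credit: base = 2 × $1,591 = $3,182. income exceeds $69,500 by $6,900, which is 9 full-or-partial $800 increments; reduction = 9 × $36 = $324, leaving $2,858. Elderly Relief Credit: income exceeds $22,100 by $54,300 → 109 increments × $36 = $3,924 ≥ base, so the credit is $0. total $2,858 + $0 = $2,858
Difference: |$986 − $2,858| = $1,872.

$1,872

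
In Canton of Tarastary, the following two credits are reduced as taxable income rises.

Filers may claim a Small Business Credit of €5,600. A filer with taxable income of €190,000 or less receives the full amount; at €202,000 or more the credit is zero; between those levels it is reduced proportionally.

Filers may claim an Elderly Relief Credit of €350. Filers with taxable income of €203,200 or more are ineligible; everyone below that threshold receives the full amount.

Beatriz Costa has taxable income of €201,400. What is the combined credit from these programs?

Small Business Credit: €201,400 is €11,400 into a €12,000 phase-out range, leaving 600/12,000 of the credit: €5,600 × 600/12,000 = €280.
Elderly Relief Credit: €201,400 is below the €203,200 cutoff, so the full €350 applies.
Total: €280 + €350 = €630.

€630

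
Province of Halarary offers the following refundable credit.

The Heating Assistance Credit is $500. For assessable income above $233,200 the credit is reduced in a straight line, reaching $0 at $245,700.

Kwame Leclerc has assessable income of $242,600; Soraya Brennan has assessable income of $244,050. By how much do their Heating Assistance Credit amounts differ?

$58

Kwame ($242,600): Heating Assistance Credit: $242,600 is $9,400 into a $12,500 phase-out range, leaving 3,100/12,500 of the credit: $500 × 3,100/12,500 = $124.
Soraya ($244,050): Heating Assistance Credit: $244,050 is $10,850 into a $12,500 phase-out range, leaving 1,650/12,500 of the credit: $500 × 1,650/12,500 = $66.
Difference: |$124 − $66| = $58.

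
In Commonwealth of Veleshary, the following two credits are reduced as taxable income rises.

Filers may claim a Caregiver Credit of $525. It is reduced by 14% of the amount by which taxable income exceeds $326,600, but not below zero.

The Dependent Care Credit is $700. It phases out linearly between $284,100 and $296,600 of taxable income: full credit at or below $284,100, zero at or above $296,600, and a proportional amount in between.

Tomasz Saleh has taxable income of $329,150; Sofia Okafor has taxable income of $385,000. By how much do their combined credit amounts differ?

Tomasz ($329,150): Caregiver Credit: 14% of the $2,550 excess over $326,600 is $357; credit = $525 − $357 = $168. Dependent Care Credit: $329,150 is at or above $296,600, so the credit is $0. total $168 + $0 = $168
Sofia ($385,000): Caregiver Credit: 14% of the $58,400 excess over $326,600 is $8,176 ≥ base, so the credit is $0. Dependent Care Credit: $385,000 is at or above $296,600, so the credit is $0. total $0 + $0 = $0
Difference: |$168 − $0| = $168.

$168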